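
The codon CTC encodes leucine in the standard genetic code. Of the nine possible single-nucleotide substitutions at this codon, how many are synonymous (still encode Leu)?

3

Position 1: none → 0 synonymous.
Position 2: none → 0 synonymous.
Position 3: CTT, CTA, CTG → 3 synonymous.
Total: 0 + 0 + 3 = 3.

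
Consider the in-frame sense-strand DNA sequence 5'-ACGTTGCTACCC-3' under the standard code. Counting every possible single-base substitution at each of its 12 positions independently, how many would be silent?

Codon 1 (ACG, Thr): 3 synonymous substitutions.
Codon 2 (TTG, Leu): 2 synonymous substitutions.
Codon 3 (CTA, Leu): 4 synonymous substitutions.
Codon 4 (CCC, Pro): 3 synonymous substitutions.
Total: 3 + 2 + 4 + 3 = 12.

12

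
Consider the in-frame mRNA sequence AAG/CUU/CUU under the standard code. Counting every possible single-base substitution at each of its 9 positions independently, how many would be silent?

7

Codon 1 (AAG, Lys): 1 synonymous substitution.
Codon 2 (CUU, Leu): 3 synonymous substitutions.
Codon 3 (CUU, Leu): 3 synonymous substitutions.
Total: 1 + 3 + 3 = 7.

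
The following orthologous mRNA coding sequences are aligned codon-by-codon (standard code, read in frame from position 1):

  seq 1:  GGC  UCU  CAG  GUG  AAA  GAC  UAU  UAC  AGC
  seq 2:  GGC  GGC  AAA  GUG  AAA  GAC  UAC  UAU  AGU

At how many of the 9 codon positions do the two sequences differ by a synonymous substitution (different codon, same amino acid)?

Codon 1: GGC Gly / GGC Gly — identical.
Codon 2: UCU Ser / GGC Gly — nonsynonymous.
Codon 3: CAG Gln / AAA Lys — nonsynonymous.
Codon 4: GUG Val / GUG Val — identical.
Codon 5: AAA Lys / AAA Lys — identical.
Codon 6: GAC Asp / GAC Asp — identical.
Codon 7: UAU Tyr / UAC Tyr — synonymous.
Codon 8: UAC Tyr / UAU Tyr — synonymous.
Codon 9: AGC Ser / AGU Ser — synonymous.
Synonymous differences: 3.

3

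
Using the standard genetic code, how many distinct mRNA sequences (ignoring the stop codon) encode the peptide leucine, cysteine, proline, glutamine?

Leu: 6 codons.
Cys: 2 codons.
Pro: 4 codons.
Gln: 2 codons.
6 × 2 × 4 × 2 = 96.

96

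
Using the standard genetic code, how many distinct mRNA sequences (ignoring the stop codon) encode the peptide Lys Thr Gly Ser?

Lys: 2 codons.
Thr: 4 codons.
Gly: 4 codons.
Ser: 6 codons.
2 × 4 × 4 × 6 = 192.

192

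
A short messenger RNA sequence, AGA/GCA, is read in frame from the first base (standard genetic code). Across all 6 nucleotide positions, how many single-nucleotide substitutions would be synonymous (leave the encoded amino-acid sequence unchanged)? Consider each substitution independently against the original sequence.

Codon 1 (AGA, Arg): 2 synonymous substitutions.
Codon 2 (GCA, Ala): 3 synonymous substitutions.
Total: 2 + 3 = 5.

5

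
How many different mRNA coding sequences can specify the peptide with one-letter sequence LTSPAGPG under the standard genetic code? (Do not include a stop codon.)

Leu: 6 codons.
Thr: 4 codons.
Ser: 6 codons.
Pro: 4 codons.
Ala: 4 codons.
Gly: 4 codons.
Pro: 4 codons.
Gly: 4 codons.
6 × 4 × 6 × 4 × 4 × 4 × 4 × 4 = 147456.

147456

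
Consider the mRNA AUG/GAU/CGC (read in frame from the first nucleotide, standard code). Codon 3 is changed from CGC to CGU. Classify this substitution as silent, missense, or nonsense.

silent

Position 9 falls in codon 3: CGC → Arg.
After the substitution the codon is CGU → Arg.
Both encode Arg, so the change is synonymous.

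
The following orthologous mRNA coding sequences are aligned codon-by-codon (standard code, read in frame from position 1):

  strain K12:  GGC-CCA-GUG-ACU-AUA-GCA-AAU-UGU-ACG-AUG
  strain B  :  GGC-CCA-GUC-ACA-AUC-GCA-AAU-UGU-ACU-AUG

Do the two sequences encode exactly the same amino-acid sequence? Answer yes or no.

Codon 1: GGC Gly / GGC Gly — identical.
Codon 2: CCA Pro / CCA Pro — identical.
Codon 3: GUG Val / GUC Val — synonymous.
Codon 4: ACU Thr / ACA Thr — synonymous.
Codon 5: AUA Ile / AUC Ile — synonymous.
Codon 6: GCA Ala / GCA Ala — identical.
Codon 7: AAU Asn / AAU Asn — identical.
Codon 8: UGU Cys / UGU Cys — identical.
Codon 9: ACG Thr / ACU Thr — synonymous.
Codon 10: AUG Met / AUG Met — identical.
Nonsynonymous differences: 0 → same protein.

yes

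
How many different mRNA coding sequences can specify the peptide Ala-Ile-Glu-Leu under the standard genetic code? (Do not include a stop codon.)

144

Ala: 4 codons.
Ile: 3 codons.
Glu: 2 codons.
Leu: 6 codons.
4 × 3 × 2 × 6 = 144.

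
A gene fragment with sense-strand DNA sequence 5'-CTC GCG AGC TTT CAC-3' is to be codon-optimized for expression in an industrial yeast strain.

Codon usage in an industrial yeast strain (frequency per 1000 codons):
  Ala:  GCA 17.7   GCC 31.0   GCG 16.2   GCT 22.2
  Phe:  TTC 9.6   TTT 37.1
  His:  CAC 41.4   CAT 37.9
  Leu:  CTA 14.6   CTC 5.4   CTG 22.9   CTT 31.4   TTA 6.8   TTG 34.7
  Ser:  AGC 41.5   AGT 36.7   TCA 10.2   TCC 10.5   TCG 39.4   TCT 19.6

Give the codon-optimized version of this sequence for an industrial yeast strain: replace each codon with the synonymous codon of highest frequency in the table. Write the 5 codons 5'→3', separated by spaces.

Codon 1 (Leu): best is TTG at 34.7.
Codon 2 (Ala): best is GCC at 31.0.
Codon 3 (Ser): best is AGC at 41.5.
Codon 4 (Phe): best is TTT at 37.1.
Codon 5 (His): best is CAC at 41.4.

TTG GCC AGC TTT CAC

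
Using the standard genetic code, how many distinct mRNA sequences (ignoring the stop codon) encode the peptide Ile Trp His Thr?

Ile: 3 codons.
Trp: 1 codon.
His: 2 codons.
Thr: 4 codons.
3 × 1 × 2 × 4 = 24.

24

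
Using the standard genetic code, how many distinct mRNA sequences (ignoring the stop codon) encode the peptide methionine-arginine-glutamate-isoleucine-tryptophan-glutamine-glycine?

288

Met: 1 codon.
Arg: 6 codons.
Glu: 2 codons.
Ile: 3 codons.
Trp: 1 codon.
Gln: 2 codons.
Gly: 4 codons.
1 × 6 × 2 × 3 × 1 × 2 × 4 = 288.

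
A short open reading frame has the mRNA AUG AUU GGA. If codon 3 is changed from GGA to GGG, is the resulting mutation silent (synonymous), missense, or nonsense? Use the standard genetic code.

Position 9 falls in codon 3: GGA → Gly.
After the substitution the codon is GGG → Gly.
Both encode Gly, so the change is synonymous.

silent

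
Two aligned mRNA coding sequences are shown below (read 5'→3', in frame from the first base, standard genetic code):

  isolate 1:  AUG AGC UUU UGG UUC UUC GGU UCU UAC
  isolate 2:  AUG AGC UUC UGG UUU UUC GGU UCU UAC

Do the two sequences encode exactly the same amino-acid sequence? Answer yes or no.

yes

Codon 1: AUG Met / AUG Met — identical.
Codon 2: AGC Ser / AGC Ser — identical.
Codon 3: UUU Phe / UUC Phe — synonymous.
Codon 4: UGG Trp / UGG Trp — identical.
Codon 5: UUC Phe / UUU Phe — synonymous.
Codon 6: UUC Phe / UUC Phe — identical.
Codon 7: GGU Gly / GGU Gly — identical.
Codon 8: UCU Ser / UCU Ser — identical.
Codon 9: UAC Tyr / UAC Tyr — identical.
Nonsynonymous differences: 0 → same protein.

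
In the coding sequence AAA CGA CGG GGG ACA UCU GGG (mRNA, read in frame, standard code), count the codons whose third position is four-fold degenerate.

Codon 1 AAA (Lys): third position 2-fold.
Codon 2 CGA (Arg): third position 4-fold.
Codon 3 CGG (Arg): third position 4-fold.
Codon 4 GGG (Gly): third position 4-fold.
Codon 5 ACA (Thr): third position 4-fold.
Codon 6 UCU (Ser): third position 4-fold.
Codon 7 GGG (Gly): third position 4-fold.
Four-fold degenerate third positions: 6.

6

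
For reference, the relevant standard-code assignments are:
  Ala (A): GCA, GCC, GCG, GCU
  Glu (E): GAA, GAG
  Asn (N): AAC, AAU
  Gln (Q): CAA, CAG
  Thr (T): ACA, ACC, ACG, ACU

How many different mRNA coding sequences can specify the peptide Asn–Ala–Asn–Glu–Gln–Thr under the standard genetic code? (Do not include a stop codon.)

256

Asn: 2 codons.
Ala: 4 codons.
Asn: 2 codons.
Glu: 2 codons.
Gln: 2 codons.
Thr: 4 codons.
2 × 4 × 2 × 2 × 2 × 4 = 256.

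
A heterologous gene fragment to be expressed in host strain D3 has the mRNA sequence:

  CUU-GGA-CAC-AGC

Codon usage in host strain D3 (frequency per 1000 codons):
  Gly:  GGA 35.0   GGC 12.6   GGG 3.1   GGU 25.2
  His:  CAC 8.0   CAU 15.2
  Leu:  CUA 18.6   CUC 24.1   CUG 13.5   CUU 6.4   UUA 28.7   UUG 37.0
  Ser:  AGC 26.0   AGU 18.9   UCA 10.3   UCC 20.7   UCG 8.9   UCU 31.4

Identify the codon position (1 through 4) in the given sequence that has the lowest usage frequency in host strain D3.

1

Codon 1 CUU (Leu): 6.4 per 1000.
Codon 2 GGA (Gly): 35.0 per 1000.
Codon 3 CAC (His): 8.0 per 1000.
Codon 4 AGC (Ser): 26.0 per 1000.
Lowest frequency is 6.4 at codon 1.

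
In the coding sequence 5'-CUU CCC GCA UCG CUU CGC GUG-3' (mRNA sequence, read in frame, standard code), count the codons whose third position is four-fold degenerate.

Codon 1 CUU (Leu): third position 4-fold.
Codon 2 CCC (Pro): third position 4-fold.
Codon 3 GCA (Ala): third position 4-fold.
Codon 4 UCG (Ser): third position 4-fold.
Codon 5 CUU (Leu): third position 4-fold.
Codon 6 CGC (Arg): third position 4-fold.
Codon 7 GUG (Val): third position 4-fold.
Four-fold degenerate third positions: 7.

7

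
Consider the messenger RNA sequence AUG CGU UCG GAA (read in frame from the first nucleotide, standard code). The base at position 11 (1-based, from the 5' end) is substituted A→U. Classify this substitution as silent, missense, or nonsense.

missense

Position 11 falls in codon 4: GAA → Glu.
After the substitution the codon is GUA → Val.
Glu ≠ Val, so this is a missense mutation.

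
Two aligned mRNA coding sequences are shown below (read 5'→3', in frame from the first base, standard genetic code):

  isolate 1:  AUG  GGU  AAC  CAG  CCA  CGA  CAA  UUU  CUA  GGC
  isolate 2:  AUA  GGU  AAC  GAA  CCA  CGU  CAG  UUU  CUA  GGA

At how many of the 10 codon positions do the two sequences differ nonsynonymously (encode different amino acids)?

2

Codon 1: AUG Met / AUA Ile — nonsynonymous.
Codon 2: GGU Gly / GGU Gly — identical.
Codon 3: AAC Asn / AAC Asn — identical.
Codon 4: CAG Gln / GAA Glu — nonsynonymous.
Codon 5: CCA Pro / CCA Pro — identical.
Codon 6: CGA Arg / CGU Arg — synonymous.
Codon 7: CAA Gln / CAG Gln — synonymous.
Codon 8: UUU Phe / UUU Phe — identical.
Codon 9: CUA Leu / CUA Leu — identical.
Codon 10: GGC Gly / GGA Gly — synonymous.
Nonsynonymous differences: 2.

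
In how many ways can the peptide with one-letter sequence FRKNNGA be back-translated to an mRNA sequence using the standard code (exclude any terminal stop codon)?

Phe: 2 codons.
Arg: 6 codons.
Lys: 2 codons.
Asn: 2 codons.
Asn: 2 codons.
Gly: 4 codons.
Ala: 4 codons.
2 × 6 × 2 × 2 × 2 × 4 × 4 = 1536.

1536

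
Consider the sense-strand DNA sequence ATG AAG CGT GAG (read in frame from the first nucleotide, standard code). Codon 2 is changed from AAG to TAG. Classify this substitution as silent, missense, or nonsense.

nonsense

Position 4 falls in codon 2: AAG → Lys.
After the substitution the codon is TAG → Stop.
The new codon is a stop codon, so this is a nonsense mutation.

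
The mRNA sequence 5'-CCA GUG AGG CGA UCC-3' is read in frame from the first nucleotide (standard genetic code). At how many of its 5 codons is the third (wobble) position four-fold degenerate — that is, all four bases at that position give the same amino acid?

Codon 1 CCA (Pro): third position 4-fold.
Codon 2 GUG (Val): third position 4-fold.
Codon 3 AGG (Arg): third position 2-fold.
Codon 4 CGA (Arg): third position 4-fold.
Codon 5 UCC (Ser): third position 4-fold.
Four-fold degenerate third positions: 4.

4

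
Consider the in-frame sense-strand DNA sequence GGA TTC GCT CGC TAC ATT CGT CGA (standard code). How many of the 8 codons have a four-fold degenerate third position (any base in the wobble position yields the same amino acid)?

Codon 1 GGA (Gly): third position 4-fold.
Codon 2 TTC (Phe): third position 2-fold.
Codon 3 GCT (Ala): third position 4-fold.
Codon 4 CGC (Arg): third position 4-fold.
Codon 5 TAC (Tyr): third position 2-fold.
Codon 6 ATT (Ile): third position 3-fold.
Codon 7 CGT (Arg): third position 4-fold.
Codon 8 CGA (Arg): third position 4-fold.
Four-fold degenerate third positions: 5.

5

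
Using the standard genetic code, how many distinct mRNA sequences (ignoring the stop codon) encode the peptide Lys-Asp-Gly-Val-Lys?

Lys: 2 codons.
Asp: 2 codons.
Gly: 4 codons.
Val: 4 codons.
Lys: 2 codons.
2 × 2 × 4 × 4 × 2 = 128.

128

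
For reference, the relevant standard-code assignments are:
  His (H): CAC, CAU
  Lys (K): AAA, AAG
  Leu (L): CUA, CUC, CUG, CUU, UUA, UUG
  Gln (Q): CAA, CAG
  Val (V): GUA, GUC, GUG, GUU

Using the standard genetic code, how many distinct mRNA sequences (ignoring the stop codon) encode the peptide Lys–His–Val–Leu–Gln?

192

Lys: 2 codons.
His: 2 codons.
Val: 4 codons.
Leu: 6 codons.
Gln: 2 codons.
2 × 2 × 4 × 6 × 2 = 192.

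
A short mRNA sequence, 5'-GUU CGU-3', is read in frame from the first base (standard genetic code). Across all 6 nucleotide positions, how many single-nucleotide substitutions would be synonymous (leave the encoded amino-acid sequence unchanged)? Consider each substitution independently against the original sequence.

Codon 1 (GUU, Val): 3 synonymous substitutions.
Codon 2 (CGU, Arg): 3 synonymous substitutions.
Total: 3 + 3 = 6.

6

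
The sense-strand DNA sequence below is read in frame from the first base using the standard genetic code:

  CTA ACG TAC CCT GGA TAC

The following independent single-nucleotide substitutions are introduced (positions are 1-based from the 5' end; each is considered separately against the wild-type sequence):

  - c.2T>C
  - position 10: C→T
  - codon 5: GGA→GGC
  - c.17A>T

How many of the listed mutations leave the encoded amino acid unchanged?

1

Codon 1: CTA (Leu) → CCA (Pro) — missense.
Codon 4: CCT (Pro) → TCT (Ser) — missense.
Codon 5: GGA (Gly) → GGC (Gly) — synonymous.
Codon 6: TAC (Tyr) → TTC (Phe) — missense.
Synonymous: 1 of 4.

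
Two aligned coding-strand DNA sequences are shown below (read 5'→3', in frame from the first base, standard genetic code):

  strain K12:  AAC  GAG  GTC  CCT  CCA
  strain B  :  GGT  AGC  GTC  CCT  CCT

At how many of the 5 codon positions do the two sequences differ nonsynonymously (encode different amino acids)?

Codon 1: AAC Asn / GGT Gly — nonsynonymous.
Codon 2: GAG Glu / AGC Ser — nonsynonymous.
Codon 3: GTC Val / GTC Val — identical.
Codon 4: CCT Pro / CCT Pro — identical.
Codon 5: CCA Pro / CCT Pro — synonymous.
Nonsynonymous differences: 2.

2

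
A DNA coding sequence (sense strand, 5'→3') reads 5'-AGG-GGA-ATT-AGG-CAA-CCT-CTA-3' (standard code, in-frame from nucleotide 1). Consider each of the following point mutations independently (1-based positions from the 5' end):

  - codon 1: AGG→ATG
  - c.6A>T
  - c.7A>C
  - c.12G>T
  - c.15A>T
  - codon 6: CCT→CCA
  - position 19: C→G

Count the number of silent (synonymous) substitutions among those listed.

Codon 1: AGG (Arg) → ATG (Met) — missense.
Codon 2: GGA (Gly) → GGT (Gly) — synonymous.
Codon 3: ATT (Ile) → CTT (Leu) — missense.
Codon 4: AGG (Arg) → AGT (Ser) — missense.
Codon 5: CAA (Gln) → CAT (His) — missense.
Codon 6: CCT (Pro) → CCA (Pro) — synonymous.
Codon 7: CTA (Leu) → GTA (Val) — missense.
Synonymous: 2 of 7.

2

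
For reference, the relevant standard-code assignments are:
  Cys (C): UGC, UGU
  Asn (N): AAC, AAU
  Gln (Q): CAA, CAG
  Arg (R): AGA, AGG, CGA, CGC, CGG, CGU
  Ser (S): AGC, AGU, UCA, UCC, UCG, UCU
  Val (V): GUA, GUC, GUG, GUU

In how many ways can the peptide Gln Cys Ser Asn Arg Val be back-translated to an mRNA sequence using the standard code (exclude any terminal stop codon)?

Gln: 2 codons.
Cys: 2 codons.
Ser: 6 codons.
Asn: 2 codons.
Arg: 6 codons.
Val: 4 codons.
2 × 2 × 6 × 2 × 6 × 4 = 1152.

1152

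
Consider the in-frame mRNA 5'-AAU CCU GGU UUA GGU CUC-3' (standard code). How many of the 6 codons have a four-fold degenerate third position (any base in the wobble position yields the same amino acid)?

4

Codon 1 AAU (Asn): third position 2-fold.
Codon 2 CCU (Pro): third position 4-fold.
Codon 3 GGU (Gly): third position 4-fold.
Codon 4 UUA (Leu): third position 2-fold.
Codon 5 GGU (Gly): third position 4-fold.
Codon 6 CUC (Leu): third position 4-fold.
Four-fold degenerate third positions: 4.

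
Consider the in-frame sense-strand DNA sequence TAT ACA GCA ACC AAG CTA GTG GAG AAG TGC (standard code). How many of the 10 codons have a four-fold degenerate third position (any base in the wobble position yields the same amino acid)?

Codon 1 TAT (Tyr): third position 2-fold.
Codon 2 ACA (Thr): third position 4-fold.
Codon 3 GCA (Ala): third position 4-fold.
Codon 4 ACC (Thr): third position 4-fold.
Codon 5 AAG (Lys): third position 2-fold.
Codon 6 CTA (Leu): third position 4-fold.
Codon 7 GTG (Val): third position 4-fold.
Codon 8 GAG (Glu): third position 2-fold.
Codon 9 AAG (Lys): third position 2-fold.
Codon 10 TGC (Cys): third position 2-fold.
Four-fold degenerate third positions: 5.

5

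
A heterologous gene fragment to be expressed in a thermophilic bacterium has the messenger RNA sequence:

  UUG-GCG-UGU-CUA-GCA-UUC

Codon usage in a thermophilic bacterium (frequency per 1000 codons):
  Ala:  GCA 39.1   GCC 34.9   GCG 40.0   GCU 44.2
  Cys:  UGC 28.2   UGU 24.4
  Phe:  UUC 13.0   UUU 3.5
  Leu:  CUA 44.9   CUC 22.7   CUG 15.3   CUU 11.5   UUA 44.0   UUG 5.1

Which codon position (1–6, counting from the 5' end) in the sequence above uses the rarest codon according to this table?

1

Codon 1 UUG (Leu): 5.1 per 1000.
Codon 2 GCG (Ala): 40.0 per 1000.
Codon 3 UGU (Cys): 24.4 per 1000.
Codon 4 CUA (Leu): 44.9 per 1000.
Codon 5 GCA (Ala): 39.1 per 1000.
Codon 6 UUC (Phe): 13.0 per 1000.
Lowest frequency is 5.1 at codon 1.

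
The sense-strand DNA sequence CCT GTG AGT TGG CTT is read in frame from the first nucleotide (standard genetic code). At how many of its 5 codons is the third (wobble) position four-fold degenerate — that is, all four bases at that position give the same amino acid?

Codon 1 CCT (Pro): third position 4-fold.
Codon 2 GTG (Val): third position 4-fold.
Codon 3 AGT (Ser): third position 2-fold.
Codon 4 TGG (Trp): third position 1-fold.
Codon 5 CTT (Leu): third position 4-fold.
Four-fold degenerate third positions: 3.

3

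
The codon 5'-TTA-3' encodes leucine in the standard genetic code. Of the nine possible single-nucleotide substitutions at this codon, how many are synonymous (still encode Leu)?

Position 1: CTA → 1 synonymous.
Position 2: none → 0 synonymous.
Position 3: TTG → 1 synonymous.
Total: 1 + 0 + 1 = 2.

2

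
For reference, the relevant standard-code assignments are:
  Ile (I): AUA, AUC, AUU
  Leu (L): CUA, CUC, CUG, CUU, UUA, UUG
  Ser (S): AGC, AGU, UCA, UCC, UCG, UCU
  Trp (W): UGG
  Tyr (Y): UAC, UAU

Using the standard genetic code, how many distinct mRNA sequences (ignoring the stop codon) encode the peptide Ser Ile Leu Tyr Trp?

216

Ser: 6 codons.
Ile: 3 codons.
Leu: 6 codons.
Tyr: 2 codons.
Trp: 1 codon.
6 × 3 × 6 × 2 × 1 = 216.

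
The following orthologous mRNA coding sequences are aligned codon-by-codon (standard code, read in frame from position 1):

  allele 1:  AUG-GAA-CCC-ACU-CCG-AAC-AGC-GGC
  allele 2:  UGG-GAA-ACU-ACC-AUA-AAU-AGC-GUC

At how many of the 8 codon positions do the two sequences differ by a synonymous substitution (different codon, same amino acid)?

Codon 1: AUG Met / UGG Trp — nonsynonymous.
Codon 2: GAA Glu / GAA Glu — identical.
Codon 3: CCC Pro / ACU Thr — nonsynonymous.
Codon 4: ACU Thr / ACC Thr — synonymous.
Codon 5: CCG Pro / AUA Ile — nonsynonymous.
Codon 6: AAC Asn / AAU Asn — synonymous.
Codon 7: AGC Ser / AGC Ser — identical.
Codon 8: GGC Gly / GUC Val — nonsynonymous.
Synonymous differences: 2.

2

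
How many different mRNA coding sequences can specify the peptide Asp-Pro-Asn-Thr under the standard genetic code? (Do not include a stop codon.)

64

Asp: 2 codons.
Pro: 4 codons.
Asn: 2 codons.
Thr: 4 codons.
2 × 4 × 2 × 4 = 64.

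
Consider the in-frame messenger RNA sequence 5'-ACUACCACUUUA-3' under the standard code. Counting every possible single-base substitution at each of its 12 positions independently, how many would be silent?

Codon 1 (ACU, Thr): 3 synonymous substitutions.
Codon 2 (ACC, Thr): 3 synonymous substitutions.
Codon 3 (ACU, Thr): 3 synonymous substitutions.
Codon 4 (UUA, Leu): 2 synonymous substitutions.
Total: 3 + 3 + 3 + 2 = 11.

11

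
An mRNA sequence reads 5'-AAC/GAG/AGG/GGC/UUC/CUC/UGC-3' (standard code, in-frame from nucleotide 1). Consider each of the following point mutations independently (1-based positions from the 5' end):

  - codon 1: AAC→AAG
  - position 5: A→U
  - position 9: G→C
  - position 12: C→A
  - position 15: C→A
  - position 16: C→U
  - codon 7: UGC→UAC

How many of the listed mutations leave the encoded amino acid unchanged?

Codon 1: AAC (Asn) → AAG (Lys) — missense.
Codon 2: GAG (Glu) → GUG (Val) — missense.
Codon 3: AGG (Arg) → AGC (Ser) — missense.
Codon 4: GGC (Gly) → GGA (Gly) — synonymous.
Codon 5: UUC (Phe) → UUA (Leu) — missense.
Codon 6: CUC (Leu) → UUC (Phe) — missense.
Codon 7: UGC (Cys) → UAC (Tyr) — missense.
Synonymous: 1 of 7.

1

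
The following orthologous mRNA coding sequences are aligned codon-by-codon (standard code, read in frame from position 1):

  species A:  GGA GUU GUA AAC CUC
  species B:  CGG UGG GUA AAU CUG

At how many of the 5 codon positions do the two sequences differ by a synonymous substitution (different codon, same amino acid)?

Codon 1: GGA Gly / CGG Arg — nonsynonymous.
Codon 2: GUU Val / UGG Trp — nonsynonymous.
Codon 3: GUA Val / GUA Val — identical.
Codon 4: AAC Asn / AAU Asn — synonymous.
Codon 5: CUC Leu / CUG Leu — synonymous.
Synonymous differences: 2.

2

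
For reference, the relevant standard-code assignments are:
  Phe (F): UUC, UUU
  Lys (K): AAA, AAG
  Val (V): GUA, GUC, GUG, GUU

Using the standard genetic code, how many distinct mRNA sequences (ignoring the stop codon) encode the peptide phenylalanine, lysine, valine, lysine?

32

Phe: 2 codons.
Lys: 2 codons.
Val: 4 codons.
Lys: 2 codons.
2 × 2 × 4 × 2 = 32.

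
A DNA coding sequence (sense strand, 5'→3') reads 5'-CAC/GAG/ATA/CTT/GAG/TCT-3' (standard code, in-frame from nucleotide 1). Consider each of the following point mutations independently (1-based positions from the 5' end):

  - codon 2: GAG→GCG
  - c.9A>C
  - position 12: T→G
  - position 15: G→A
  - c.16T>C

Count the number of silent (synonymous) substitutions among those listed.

3

Codon 2: GAG (Glu) → GCG (Ala) — missense.
Codon 3: ATA (Ile) → ATC (Ile) — synonymous.
Codon 4: CTT (Leu) → CTG (Leu) — synonymous.
Codon 5: GAG (Glu) → GAA (Glu) — synonymous.
Codon 6: TCT (Ser) → CCT (Pro) — missense.
Synonymous: 3 of 5.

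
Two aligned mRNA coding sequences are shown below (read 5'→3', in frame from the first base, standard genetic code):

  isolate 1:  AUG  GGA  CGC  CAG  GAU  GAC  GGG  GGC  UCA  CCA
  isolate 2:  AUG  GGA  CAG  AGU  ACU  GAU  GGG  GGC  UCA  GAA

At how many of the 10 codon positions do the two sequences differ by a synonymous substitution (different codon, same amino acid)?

Codon 1: AUG Met / AUG Met — identical.
Codon 2: GGA Gly / GGA Gly — identical.
Codon 3: CGC Arg / CAG Gln — nonsynonymous.
Codon 4: CAG Gln / AGU Ser — nonsynonymous.
Codon 5: GAU Asp / ACU Thr — nonsynonymous.
Codon 6: GAC Asp / GAU Asp — synonymous.
Codon 7: GGG Gly / GGG Gly — identical.
Codon 8: GGC Gly / GGC Gly — identical.
Codon 9: UCA Ser / UCA Ser — identical.
Codon 10: CCA Pro / GAA Glu — nonsynonymous.
Synonymous differences: 1.

1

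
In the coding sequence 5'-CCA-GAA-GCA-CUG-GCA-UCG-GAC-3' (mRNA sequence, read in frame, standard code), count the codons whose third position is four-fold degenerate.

Codon 1 CCA (Pro): third position 4-fold.
Codon 2 GAA (Glu): third position 2-fold.
Codon 3 GCA (Ala): third position 4-fold.
Codon 4 CUG (Leu): third position 4-fold.
Codon 5 GCA (Ala): third position 4-fold.
Codon 6 UCG (Ser): third position 4-fold.
Codon 7 GAC (Asp): third position 2-fold.
Four-fold degenerate third positions: 5.

5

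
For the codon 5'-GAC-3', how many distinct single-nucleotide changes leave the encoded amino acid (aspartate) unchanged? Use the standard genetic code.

1

Position 1: none → 0 synonymous.
Position 2: none → 0 synonymous.
Position 3: GAU → 1 synonymous.
Total: 0 + 0 + 1 = 1.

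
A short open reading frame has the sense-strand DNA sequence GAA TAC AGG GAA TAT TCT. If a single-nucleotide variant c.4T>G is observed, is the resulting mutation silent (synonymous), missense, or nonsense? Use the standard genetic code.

missense

Position 4 falls in codon 2: TAC → Tyr.
After the substitution the codon is GAC → Asp.
Tyr ≠ Asp, so this is a missense mutation.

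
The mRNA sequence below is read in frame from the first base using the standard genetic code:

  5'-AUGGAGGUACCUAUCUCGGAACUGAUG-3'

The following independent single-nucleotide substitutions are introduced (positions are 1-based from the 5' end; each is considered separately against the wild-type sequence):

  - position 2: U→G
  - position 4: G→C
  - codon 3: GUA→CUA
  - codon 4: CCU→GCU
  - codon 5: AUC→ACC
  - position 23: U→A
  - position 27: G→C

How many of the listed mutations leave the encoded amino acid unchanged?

Codon 1: AUG (Met) → AGG (Arg) — missense.
Codon 2: GAG (Glu) → CAG (Gln) — missense.
Codon 3: GUA (Val) → CUA (Leu) — missense.
Codon 4: CCU (Pro) → GCU (Ala) — missense.
Codon 5: AUC (Ile) → ACC (Thr) — missense.
Codon 8: CUG (Leu) → CAG (Gln) — missense.
Codon 9: AUG (Met) → AUC (Ile) — missense.
Synonymous: 0 of 7.

0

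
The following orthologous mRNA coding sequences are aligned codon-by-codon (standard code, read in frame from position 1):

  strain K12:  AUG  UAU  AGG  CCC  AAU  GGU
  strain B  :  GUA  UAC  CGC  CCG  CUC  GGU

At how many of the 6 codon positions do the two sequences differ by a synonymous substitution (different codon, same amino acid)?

Codon 1: AUG Met / GUA Val — nonsynonymous.
Codon 2: UAU Tyr / UAC Tyr — synonymous.
Codon 3: AGG Arg / CGC Arg — synonymous.
Codon 4: CCC Pro / CCG Pro — synonymous.
Codon 5: AAU Asn / CUC Leu — nonsynonymous.
Codon 6: GGU Gly / GGU Gly — identical.
Synonymous differences: 3.

3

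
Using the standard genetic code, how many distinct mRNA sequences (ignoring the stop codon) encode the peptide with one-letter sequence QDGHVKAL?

Gln: 2 codons.
Asp: 2 codons.
Gly: 4 codons.
His: 2 codons.
Val: 4 codons.
Lys: 2 codons.
Ala: 4 codons.
Leu: 6 codons.
2 × 2 × 4 × 2 × 4 × 2 × 4 × 6 = 6144.

6144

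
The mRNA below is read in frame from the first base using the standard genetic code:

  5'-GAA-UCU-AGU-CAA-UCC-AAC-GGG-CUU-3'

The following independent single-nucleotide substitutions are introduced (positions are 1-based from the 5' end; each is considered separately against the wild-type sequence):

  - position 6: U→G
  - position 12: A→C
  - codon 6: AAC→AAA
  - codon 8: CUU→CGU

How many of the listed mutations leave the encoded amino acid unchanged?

1

Codon 2: UCU (Ser) → UCG (Ser) — synonymous.
Codon 4: CAA (Gln) → CAC (His) — missense.
Codon 6: AAC (Asn) → AAA (Lys) — missense.
Codon 8: CUU (Leu) → CGU (Arg) — missense.
Synonymous: 1 of 4.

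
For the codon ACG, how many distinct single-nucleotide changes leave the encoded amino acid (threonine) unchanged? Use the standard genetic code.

Position 1: none → 0 synonymous.
Position 2: none → 0 synonymous.
Position 3: ACU, ACC, ACA → 3 synonymous.
Total: 0 + 0 + 3 = 3.

3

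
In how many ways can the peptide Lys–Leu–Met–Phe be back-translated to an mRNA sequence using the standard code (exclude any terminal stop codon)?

Lys: 2 codons.
Leu: 6 codons.
Met: 1 codon.
Phe: 2 codons.
2 × 6 × 1 × 2 = 24.

24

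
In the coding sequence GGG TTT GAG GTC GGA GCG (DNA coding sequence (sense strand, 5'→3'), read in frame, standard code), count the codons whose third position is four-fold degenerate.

Codon 1 GGG (Gly): third position 4-fold.
Codon 2 TTT (Phe): third position 2-fold.
Codon 3 GAG (Glu): third position 2-fold.
Codon 4 GTC (Val): third position 4-fold.
Codon 5 GGA (Gly): third position 4-fold.
Codon 6 GCG (Ala): third position 4-fold.
Four-fold degenerate third positions: 4.

4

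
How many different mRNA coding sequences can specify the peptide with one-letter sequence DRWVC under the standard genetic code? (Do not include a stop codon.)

96

Asp: 2 codons.
Arg: 6 codons.
Trp: 1 codon.
Val: 4 codons.
Cys: 2 codons.
2 × 6 × 1 × 4 × 2 = 96.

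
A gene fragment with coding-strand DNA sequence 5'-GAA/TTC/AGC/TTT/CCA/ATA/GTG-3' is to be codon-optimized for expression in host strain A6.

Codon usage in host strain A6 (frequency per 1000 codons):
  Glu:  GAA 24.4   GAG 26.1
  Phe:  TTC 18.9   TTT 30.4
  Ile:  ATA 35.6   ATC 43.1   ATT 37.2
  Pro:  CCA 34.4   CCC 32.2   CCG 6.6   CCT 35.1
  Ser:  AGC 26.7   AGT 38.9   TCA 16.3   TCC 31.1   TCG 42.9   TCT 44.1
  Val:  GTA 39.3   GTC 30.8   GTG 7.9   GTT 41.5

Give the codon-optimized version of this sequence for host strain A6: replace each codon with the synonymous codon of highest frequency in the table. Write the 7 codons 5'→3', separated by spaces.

Codon 1 (Glu): best is GAG at 26.1.
Codon 2 (Phe): best is TTT at 30.4.
Codon 3 (Ser): best is TCT at 44.1.
Codon 4 (Phe): best is TTT at 30.4.
Codon 5 (Pro): best is CCT at 35.1.
Codon 6 (Ile): best is ATC at 43.1.
Codon 7 (Val): best is GTT at 41.5.

GAG TTT TCT TTT CCT ATC GTT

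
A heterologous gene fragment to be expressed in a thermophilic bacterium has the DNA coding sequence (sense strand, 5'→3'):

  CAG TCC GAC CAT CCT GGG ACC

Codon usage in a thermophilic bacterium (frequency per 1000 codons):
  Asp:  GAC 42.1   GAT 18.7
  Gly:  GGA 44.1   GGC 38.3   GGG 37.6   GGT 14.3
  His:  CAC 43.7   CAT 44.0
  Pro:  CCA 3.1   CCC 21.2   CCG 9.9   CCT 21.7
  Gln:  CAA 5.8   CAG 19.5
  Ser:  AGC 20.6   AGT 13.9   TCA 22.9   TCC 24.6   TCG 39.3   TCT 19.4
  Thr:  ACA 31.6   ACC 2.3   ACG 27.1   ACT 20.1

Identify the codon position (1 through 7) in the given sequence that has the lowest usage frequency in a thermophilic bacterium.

7

Codon 1 CAG (Gln): 19.5 per 1000.
Codon 2 TCC (Ser): 24.6 per 1000.
Codon 3 GAC (Asp): 42.1 per 1000.
Codon 4 CAT (His): 44.0 per 1000.
Codon 5 CCT (Pro): 21.7 per 1000.
Codon 6 GGG (Gly): 37.6 per 1000.
Codon 7 ACC (Thr): 2.3 per 1000.
Lowest frequency is 2.3 at codon 7.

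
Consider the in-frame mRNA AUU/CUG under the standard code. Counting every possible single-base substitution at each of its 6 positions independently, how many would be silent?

Codon 1 (AUU, Ile): 2 synonymous substitutions.
Codon 2 (CUG, Leu): 4 synonymous substitutions.
Total: 2 + 4 = 6.

6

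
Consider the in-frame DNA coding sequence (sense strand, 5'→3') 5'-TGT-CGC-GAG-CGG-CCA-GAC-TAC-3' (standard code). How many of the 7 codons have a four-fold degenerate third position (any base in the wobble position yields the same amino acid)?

3

Codon 1 TGT (Cys): third position 2-fold.
Codon 2 CGC (Arg): third position 4-fold.
Codon 3 GAG (Glu): third position 2-fold.
Codon 4 CGG (Arg): third position 4-fold.
Codon 5 CCA (Pro): third position 4-fold.
Codon 6 GAC (Asp): third position 2-fold.
Codon 7 TAC (Tyr): third position 2-fold.
Four-fold degenerate third positions: 3.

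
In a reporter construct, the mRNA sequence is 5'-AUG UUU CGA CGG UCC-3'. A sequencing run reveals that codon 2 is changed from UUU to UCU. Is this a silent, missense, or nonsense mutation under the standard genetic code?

missense

Position 5 falls in codon 2: UUU → Phe.
After the substitution the codon is UCU → Ser.
Phe ≠ Ser, so this is a missense mutation.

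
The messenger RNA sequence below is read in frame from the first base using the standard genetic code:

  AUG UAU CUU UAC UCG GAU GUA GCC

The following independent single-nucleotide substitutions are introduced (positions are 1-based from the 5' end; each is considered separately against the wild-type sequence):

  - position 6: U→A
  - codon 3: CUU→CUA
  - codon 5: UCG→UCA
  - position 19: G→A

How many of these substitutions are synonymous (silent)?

Codon 2: UAU (Tyr) → UAA (Stop) — nonsense.
Codon 3: CUU (Leu) → CUA (Leu) — synonymous.
Codon 5: UCG (Ser) → UCA (Ser) — synonymous.
Codon 7: GUA (Val) → AUA (Ile) — missense.
Synonymous: 2 of 4.

2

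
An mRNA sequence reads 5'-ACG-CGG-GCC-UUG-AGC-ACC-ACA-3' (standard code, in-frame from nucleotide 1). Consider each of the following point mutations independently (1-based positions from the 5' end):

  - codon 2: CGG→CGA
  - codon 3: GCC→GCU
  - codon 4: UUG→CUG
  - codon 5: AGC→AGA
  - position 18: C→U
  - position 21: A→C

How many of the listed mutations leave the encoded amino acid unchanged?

Codon 2: CGG (Arg) → CGA (Arg) — synonymous.
Codon 3: GCC (Ala) → GCU (Ala) — synonymous.
Codon 4: UUG (Leu) → CUG (Leu) — synonymous.
Codon 5: AGC (Ser) → AGA (Arg) — missense.
Codon 6: ACC (Thr) → ACU (Thr) — synonymous.
Codon 7: ACA (Thr) → ACC (Thr) — synonymous.
Synonymous: 5 of 6.

5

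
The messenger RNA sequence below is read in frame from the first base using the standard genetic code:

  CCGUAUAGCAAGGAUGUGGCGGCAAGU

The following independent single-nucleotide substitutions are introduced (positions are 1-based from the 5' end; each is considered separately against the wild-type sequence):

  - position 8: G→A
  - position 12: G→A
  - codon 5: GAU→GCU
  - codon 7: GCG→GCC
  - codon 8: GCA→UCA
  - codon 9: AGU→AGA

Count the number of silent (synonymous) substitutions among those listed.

2

Codon 3: AGC (Ser) → AAC (Asn) — missense.
Codon 4: AAG (Lys) → AAA (Lys) — synonymous.
Codon 5: GAU (Asp) → GCU (Ala) — missense.
Codon 7: GCG (Ala) → GCC (Ala) — synonymous.
Codon 8: GCA (Ala) → UCA (Ser) — missense.
Codon 9: AGU (Ser) → AGA (Arg) — missense.
Synonymous: 2 of 6.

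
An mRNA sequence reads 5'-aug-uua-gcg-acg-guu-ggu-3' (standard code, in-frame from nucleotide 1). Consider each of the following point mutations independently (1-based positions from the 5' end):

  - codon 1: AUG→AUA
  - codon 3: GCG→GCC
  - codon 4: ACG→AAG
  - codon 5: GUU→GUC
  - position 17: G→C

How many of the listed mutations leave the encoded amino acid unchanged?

2

Codon 1: AUG (Met) → AUA (Ile) — missense.
Codon 3: GCG (Ala) → GCC (Ala) — synonymous.
Codon 4: ACG (Thr) → AAG (Lys) — missense.
Codon 5: GUU (Val) → GUC (Val) — synonymous.
Codon 6: GGU (Gly) → GCU (Ala) — missense.
Synonymous: 2 of 5.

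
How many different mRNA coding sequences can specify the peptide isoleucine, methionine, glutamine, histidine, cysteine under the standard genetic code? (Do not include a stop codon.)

Ile: 3 codons.
Met: 1 codon.
Gln: 2 codons.
His: 2 codons.
Cys: 2 codons.
3 × 1 × 2 × 2 × 2 = 24.

24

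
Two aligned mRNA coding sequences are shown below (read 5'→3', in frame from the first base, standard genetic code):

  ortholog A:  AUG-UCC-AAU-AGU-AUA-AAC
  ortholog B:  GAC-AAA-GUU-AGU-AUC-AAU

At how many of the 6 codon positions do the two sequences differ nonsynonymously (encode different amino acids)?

Codon 1: AUG Met / GAC Asp — nonsynonymous.
Codon 2: UCC Ser / AAA Lys — nonsynonymous.
Codon 3: AAU Asn / GUU Val — nonsynonymous.
Codon 4: AGU Ser / AGU Ser — identical.
Codon 5: AUA Ile / AUC Ile — synonymous.
Codon 6: AAC Asn / AAU Asn — synonymous.
Nonsynonymous differences: 3.

3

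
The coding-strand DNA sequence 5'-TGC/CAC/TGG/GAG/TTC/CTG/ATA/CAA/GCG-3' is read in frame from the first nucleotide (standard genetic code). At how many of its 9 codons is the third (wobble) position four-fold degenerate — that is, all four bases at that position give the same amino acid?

Codon 1 TGC (Cys): third position 2-fold.
Codon 2 CAC (His): third position 2-fold.
Codon 3 TGG (Trp): third position 1-fold.
Codon 4 GAG (Glu): third position 2-fold.
Codon 5 TTC (Phe): third position 2-fold.
Codon 6 CTG (Leu): third position 4-fold.
Codon 7 ATA (Ile): third position 3-fold.
Codon 8 CAA (Gln): third position 2-fold.
Codon 9 GCG (Ala): third position 4-fold.
Four-fold degenerate third positions: 2.

2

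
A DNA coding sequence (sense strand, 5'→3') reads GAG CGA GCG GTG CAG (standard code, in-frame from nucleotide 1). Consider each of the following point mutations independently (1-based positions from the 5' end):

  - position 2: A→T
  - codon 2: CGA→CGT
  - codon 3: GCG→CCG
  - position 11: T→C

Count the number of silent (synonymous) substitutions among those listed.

1

Codon 1: GAG (Glu) → GTG (Val) — missense.
Codon 2: CGA (Arg) → CGT (Arg) — synonymous.
Codon 3: GCG (Ala) → CCG (Pro) — missense.
Codon 4: GTG (Val) → GCG (Ala) — missense.
Synonymous: 1 of 4.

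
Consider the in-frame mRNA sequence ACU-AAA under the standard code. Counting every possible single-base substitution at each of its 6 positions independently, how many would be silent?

Codon 1 (ACU, Thr): 3 synonymous substitutions.
Codon 2 (AAA, Lys): 1 synonymous substitution.
Total: 3 + 1 = 4.

4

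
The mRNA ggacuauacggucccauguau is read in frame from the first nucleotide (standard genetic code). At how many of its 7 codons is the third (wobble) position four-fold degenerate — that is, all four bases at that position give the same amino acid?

4

Codon 1 GGA (Gly): third position 4-fold.
Codon 2 CUA (Leu): third position 4-fold.
Codon 3 UAC (Tyr): third position 2-fold.
Codon 4 GGU (Gly): third position 4-fold.
Codon 5 CCC (Pro): third position 4-fold.
Codon 6 AUG (Met): third position 1-fold.
Codon 7 UAU (Tyr): third position 2-fold.
Four-fold degenerate third positions: 4.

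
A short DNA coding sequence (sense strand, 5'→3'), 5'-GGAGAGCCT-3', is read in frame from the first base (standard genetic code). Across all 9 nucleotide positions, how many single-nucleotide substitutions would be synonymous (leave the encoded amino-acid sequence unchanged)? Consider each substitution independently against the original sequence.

7

Codon 1 (GGA, Gly): 3 synonymous substitutions.
Codon 2 (GAG, Glu): 1 synonymous substitution.
Codon 3 (CCT, Pro): 3 synonymous substitutions.
Total: 3 + 1 + 3 = 7.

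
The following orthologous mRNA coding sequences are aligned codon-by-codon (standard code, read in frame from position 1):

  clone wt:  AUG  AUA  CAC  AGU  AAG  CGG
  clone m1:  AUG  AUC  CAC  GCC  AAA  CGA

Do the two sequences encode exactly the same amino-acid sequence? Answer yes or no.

Codon 1: AUG Met / AUG Met — identical.
Codon 2: AUA Ile / AUC Ile — synonymous.
Codon 3: CAC His / CAC His — identical.
Codon 4: AGU Ser / GCC Ala — nonsynonymous.
Codon 5: AAG Lys / AAA Lys — synonymous.
Codon 6: CGG Arg / CGA Arg — synonymous.
Nonsynonymous differences: 1 → different protein.

no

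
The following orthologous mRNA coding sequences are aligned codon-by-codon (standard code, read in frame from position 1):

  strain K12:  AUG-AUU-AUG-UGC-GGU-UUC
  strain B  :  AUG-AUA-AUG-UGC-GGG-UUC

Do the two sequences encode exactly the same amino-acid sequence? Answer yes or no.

yes

Codon 1: AUG Met / AUG Met — identical.
Codon 2: AUU Ile / AUA Ile — synonymous.
Codon 3: AUG Met / AUG Met — identical.
Codon 4: UGC Cys / UGC Cys — identical.
Codon 5: GGU Gly / GGG Gly — synonymous.
Codon 6: UUC Phe / UUC Phe — identical.
Nonsynonymous differences: 0 → same protein.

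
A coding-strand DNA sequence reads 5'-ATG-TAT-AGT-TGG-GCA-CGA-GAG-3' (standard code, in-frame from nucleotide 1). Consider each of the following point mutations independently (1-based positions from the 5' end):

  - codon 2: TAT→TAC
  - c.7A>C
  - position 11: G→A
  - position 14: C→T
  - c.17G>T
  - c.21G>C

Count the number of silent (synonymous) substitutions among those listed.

Codon 2: TAT (Tyr) → TAC (Tyr) — synonymous.
Codon 3: AGT (Ser) → CGT (Arg) — missense.
Codon 4: TGG (Trp) → TAG (Stop) — nonsense.
Codon 5: GCA (Ala) → GTA (Val) — missense.
Codon 6: CGA (Arg) → CTA (Leu) — missense.
Codon 7: GAG (Glu) → GAC (Asp) — missense.
Synonymous: 1 of 6.

1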